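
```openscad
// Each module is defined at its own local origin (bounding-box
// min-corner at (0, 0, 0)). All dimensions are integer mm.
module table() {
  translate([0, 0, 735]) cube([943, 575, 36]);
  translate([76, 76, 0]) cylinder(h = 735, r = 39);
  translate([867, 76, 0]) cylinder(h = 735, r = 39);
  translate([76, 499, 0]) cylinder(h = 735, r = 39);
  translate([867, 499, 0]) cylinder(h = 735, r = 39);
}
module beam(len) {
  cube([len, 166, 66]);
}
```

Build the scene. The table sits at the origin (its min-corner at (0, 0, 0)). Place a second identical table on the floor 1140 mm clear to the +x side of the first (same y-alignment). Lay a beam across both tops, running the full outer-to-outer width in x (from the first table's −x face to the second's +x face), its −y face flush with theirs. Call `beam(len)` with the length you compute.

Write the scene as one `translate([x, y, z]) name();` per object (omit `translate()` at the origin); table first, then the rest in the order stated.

table();
translate([2083, 0, 0]) table();
translate([0, 0, 771]) beam(3026);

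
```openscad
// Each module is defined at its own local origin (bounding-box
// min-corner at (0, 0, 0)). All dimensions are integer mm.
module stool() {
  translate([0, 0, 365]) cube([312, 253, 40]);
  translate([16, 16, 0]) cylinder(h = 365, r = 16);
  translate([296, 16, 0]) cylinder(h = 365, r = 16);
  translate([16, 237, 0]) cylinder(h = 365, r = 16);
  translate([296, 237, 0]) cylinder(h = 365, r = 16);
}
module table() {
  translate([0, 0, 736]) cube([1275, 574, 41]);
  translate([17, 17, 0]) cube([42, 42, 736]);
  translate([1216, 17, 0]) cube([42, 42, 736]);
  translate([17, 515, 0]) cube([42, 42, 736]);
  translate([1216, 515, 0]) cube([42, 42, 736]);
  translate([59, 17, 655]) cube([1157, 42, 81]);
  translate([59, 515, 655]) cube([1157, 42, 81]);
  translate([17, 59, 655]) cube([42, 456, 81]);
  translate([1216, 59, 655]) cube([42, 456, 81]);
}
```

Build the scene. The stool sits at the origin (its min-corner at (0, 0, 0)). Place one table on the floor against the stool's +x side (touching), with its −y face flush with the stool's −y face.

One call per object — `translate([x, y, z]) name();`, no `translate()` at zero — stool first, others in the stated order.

stool();
translate([312, 0, 0]) table();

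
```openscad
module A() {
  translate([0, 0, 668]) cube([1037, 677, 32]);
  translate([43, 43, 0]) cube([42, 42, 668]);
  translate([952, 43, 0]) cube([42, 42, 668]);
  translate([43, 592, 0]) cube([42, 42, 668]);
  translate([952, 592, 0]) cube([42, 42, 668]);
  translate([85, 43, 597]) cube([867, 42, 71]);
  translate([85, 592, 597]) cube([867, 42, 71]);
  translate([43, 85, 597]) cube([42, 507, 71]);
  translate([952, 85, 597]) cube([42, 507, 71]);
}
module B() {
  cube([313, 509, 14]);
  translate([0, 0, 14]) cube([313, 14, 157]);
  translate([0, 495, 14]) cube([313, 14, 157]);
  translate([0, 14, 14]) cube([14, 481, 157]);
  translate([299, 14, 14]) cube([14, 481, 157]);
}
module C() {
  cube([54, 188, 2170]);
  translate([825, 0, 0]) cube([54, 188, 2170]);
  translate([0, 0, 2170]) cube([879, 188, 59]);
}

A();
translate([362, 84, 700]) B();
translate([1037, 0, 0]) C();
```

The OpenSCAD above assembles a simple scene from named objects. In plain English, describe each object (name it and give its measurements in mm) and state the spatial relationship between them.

A is a table: top 1037 mm (x) × 677 mm (y), 32 mm thick, upper face at z = 700 mm, on four 42×42 mm square legs, each inset 43 mm from the nearest pair of top edges, running from z = 0 to the bottom of the top. Four apron rails, 42 mm thick and 71 mm tall, run between adjacent legs with their top edges flush with the underside of the top and their outer faces flush with the legs' outer faces.

B is an open storage box with external size 313×509×171 mm and wall thickness 14 mm (the base is also 14 mm thick). The base covers the whole footprint; the four walls stand on the base, with the y-facing walls full-width and the x-facing walls fitting between their inner faces.

C is a rectangular door frame: two vertical jambs of 54×188 mm section, 2170 mm tall, with a clear opening 771 mm wide between their inner faces. A header 59 mm tall and 188 mm deep lies on top of the jambs and spans the full outside width.

The open box is on top of the table, centred. The door frame is against the table's +x side, with their −y faces flush.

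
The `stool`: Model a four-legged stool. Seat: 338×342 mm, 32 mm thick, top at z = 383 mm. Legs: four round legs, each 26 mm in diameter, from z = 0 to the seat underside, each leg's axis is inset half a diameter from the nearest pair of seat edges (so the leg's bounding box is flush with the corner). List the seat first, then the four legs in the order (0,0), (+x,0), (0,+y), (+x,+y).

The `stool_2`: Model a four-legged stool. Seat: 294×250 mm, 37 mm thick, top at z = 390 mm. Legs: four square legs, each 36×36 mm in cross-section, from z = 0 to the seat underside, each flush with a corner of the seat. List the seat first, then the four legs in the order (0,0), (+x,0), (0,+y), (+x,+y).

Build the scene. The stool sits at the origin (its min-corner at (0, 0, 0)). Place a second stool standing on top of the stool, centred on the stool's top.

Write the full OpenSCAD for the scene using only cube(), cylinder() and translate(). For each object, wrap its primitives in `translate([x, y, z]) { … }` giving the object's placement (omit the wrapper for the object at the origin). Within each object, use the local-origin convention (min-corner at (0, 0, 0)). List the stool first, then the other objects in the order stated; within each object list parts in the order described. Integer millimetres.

translate([0, 0, 351]) cube([338, 342, 32]);
translate([13, 13, 0]) cylinder(h = 351, r = 13);
translate([325, 13, 0]) cylinder(h = 351, r = 13);
translate([13, 329, 0]) cylinder(h = 351, r = 13);
translate([325, 329, 0]) cylinder(h = 351, r = 13);
translate([22, 46, 383]) {
  translate([0, 0, 353]) cube([294, 250, 37]);
  cube([36, 36, 353]);
  translate([258, 0, 0]) cube([36, 36, 353]);
  translate([0, 214, 0]) cube([36, 36, 353]);
  translate([258, 214, 0]) cube([36, 36, 353]);
}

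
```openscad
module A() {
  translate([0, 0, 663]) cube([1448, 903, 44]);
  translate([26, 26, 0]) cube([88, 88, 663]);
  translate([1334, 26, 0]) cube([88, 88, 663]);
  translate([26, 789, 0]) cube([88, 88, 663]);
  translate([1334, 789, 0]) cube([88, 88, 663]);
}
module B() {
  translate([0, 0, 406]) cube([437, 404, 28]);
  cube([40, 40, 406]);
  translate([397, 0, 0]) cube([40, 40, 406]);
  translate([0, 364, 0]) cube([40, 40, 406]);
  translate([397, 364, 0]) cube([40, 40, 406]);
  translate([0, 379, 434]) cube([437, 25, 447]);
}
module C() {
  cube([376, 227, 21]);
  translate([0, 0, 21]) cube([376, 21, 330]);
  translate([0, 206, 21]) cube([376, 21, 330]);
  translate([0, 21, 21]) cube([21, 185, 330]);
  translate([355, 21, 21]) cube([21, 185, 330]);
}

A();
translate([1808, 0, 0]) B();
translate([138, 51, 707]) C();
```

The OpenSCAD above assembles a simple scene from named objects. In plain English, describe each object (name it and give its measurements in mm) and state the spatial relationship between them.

A is a table with a 1448×903 mm rectangular top, 44 mm thick, top surface at z = 707 mm, supported by four 88×88 mm square legs, each inset 26 mm from the nearest pair of top edges, running from the floor.

B is a chair. The seat is a 437×404×28 mm slab with its top at z = 434 mm, on four 40×40 mm corner legs (flush with the seat edges, standing on z = 0). A flat backrest 25 mm thick, 447 mm tall, spans the full seat width and rises from the seat top along its +y edge, rear face flush with the rear of the seat.

C is an open storage box with external size 376×227×351 mm and wall thickness 21 mm (the base is also 21 mm thick). The base covers the whole footprint; the four walls stand on the base, with the y-facing walls full-width and the x-facing walls fitting between their inner faces.

The chair is on the floor beside the table on its +x side. The open box is on top of the table.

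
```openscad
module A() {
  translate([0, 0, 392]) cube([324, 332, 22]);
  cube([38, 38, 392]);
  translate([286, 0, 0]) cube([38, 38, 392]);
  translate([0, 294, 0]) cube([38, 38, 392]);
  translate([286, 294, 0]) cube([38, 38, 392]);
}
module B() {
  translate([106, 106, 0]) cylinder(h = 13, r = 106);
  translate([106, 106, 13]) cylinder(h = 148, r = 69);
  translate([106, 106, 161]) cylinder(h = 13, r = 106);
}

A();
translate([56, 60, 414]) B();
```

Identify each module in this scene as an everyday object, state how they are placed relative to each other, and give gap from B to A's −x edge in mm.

The spool's min-x is at 56; the stool's min-x is 0; gap = 56 mm.

A is a stool. B is a spool. The spool is on top of the stool, centred. The gap from the spool to the stool's −x edge is 56 mm.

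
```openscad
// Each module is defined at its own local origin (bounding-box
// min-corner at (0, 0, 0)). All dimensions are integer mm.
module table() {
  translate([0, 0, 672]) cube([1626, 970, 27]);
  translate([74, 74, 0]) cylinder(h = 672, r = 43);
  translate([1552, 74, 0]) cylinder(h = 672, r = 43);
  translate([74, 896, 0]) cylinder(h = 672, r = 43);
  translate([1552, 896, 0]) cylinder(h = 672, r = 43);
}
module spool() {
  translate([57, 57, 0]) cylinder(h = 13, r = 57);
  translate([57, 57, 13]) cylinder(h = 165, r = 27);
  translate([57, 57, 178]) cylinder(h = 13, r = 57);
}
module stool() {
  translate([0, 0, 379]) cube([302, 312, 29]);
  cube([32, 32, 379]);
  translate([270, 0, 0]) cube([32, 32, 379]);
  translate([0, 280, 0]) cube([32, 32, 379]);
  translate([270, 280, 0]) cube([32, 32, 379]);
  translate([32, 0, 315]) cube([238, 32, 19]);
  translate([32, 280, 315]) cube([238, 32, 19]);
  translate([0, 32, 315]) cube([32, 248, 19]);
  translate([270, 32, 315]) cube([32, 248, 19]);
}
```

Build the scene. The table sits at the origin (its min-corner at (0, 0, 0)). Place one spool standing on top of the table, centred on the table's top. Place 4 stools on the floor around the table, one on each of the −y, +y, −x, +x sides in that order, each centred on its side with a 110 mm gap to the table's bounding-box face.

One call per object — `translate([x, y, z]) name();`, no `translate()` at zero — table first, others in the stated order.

table();
translate([756, 428, 699]) spool();
translate([662, -422, 0]) stool();
translate([662, 1080, 0]) stool();
translate([-412, 329, 0]) stool();
translate([1736, 329, 0]) stool();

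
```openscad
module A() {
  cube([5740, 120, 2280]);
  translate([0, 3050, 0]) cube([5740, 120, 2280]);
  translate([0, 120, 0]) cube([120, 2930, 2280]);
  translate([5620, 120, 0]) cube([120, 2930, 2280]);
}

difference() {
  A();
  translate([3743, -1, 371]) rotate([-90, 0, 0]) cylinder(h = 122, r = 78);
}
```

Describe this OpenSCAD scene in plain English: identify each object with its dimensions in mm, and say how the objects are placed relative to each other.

A is a box-shaped house frame (walls only): outside footprint 5740×3170 mm, wall height 2280 mm, wall thickness 120 mm. The two y-facing walls run the full x-width; the two x-facing walls fit between the inner faces of the y-facing walls.

The house frame has a circular hole of radius 78 mm through its front wall, centred at (x = 3743, z = 371).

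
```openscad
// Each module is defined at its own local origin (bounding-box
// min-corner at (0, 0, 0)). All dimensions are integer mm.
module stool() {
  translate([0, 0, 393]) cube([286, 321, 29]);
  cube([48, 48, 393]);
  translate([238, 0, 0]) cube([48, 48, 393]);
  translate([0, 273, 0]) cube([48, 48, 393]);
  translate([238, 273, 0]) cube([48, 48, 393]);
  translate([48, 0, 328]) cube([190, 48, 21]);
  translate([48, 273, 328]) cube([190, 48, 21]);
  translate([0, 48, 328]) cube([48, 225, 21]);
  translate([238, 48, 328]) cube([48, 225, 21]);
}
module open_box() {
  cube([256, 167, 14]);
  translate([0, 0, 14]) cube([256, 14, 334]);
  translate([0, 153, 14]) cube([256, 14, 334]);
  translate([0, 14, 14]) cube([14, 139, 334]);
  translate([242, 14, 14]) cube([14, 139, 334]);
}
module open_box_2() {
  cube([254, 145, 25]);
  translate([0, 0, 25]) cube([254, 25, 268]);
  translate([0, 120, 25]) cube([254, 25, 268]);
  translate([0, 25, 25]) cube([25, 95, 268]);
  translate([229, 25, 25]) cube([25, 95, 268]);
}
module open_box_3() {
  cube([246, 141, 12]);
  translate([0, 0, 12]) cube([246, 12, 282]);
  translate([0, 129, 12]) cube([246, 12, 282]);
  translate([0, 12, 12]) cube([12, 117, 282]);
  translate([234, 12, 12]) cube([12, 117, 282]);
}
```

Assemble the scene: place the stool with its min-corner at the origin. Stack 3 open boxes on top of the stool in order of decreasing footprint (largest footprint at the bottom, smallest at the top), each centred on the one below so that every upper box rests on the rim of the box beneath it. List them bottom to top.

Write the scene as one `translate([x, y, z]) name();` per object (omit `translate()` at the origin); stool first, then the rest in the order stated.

stool();
translate([15, 77, 422]) open_box();
translate([16, 88, 770]) open_box_2();
translate([20, 90, 1063]) open_box_3();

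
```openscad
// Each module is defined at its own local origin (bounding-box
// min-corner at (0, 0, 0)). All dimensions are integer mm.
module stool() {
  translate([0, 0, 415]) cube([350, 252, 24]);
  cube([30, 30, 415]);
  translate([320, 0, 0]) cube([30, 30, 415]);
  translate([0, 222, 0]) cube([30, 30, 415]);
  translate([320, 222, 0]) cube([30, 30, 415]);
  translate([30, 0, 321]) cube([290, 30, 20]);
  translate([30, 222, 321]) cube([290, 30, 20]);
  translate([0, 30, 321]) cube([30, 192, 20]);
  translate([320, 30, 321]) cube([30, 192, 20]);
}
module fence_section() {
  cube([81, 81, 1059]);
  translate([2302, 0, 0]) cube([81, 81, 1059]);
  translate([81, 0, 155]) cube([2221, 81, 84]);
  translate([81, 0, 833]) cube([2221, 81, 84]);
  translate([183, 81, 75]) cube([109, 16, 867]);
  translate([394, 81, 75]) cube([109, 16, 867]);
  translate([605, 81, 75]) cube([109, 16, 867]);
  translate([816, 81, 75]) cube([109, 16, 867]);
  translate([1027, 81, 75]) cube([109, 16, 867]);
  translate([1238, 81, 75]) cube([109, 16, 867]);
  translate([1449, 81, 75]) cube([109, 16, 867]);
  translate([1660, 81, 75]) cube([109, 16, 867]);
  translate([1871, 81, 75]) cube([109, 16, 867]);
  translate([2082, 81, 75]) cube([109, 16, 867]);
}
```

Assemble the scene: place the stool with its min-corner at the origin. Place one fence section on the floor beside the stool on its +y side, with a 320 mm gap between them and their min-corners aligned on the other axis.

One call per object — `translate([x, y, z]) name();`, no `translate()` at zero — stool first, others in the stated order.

stool();
translate([0, 572, 0]) fence_section();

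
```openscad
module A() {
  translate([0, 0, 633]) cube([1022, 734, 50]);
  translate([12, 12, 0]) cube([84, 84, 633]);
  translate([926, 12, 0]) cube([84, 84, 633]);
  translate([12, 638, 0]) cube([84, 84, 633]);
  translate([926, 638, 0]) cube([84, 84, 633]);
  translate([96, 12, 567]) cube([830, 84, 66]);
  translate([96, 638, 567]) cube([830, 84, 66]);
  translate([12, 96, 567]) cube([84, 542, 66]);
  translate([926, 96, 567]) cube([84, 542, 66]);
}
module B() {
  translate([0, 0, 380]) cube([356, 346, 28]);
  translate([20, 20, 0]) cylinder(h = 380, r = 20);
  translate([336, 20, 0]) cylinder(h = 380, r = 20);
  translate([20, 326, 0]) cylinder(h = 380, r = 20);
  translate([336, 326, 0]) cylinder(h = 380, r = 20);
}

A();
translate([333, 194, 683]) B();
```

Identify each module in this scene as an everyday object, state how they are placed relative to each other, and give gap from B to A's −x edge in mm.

A is a table. B is a stool. The stool is on top of the table, centred. The gap from the stool to the table's −x edge is 333 mm.

The stool's min-x is at 333; the table's min-x is 0; gap = 333 mm.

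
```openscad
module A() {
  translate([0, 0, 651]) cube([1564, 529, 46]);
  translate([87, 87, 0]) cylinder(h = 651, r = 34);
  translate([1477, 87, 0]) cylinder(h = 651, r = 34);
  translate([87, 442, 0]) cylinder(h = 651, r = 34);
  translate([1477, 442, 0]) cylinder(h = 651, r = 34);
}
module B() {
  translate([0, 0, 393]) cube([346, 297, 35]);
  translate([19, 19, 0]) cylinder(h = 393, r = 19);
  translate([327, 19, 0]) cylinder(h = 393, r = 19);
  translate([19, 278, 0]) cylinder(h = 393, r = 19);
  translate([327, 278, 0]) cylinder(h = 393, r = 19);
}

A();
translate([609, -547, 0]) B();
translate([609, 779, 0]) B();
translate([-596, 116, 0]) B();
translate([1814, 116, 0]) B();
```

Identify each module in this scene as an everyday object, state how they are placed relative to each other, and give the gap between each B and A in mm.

Each stool's nearest face is 250 mm from the table's bounding box.

A is a table. B is a stool. Four stools sit around the table at the −y, +y, −x, +x sides. The gap between each stool and the table is 250 mm.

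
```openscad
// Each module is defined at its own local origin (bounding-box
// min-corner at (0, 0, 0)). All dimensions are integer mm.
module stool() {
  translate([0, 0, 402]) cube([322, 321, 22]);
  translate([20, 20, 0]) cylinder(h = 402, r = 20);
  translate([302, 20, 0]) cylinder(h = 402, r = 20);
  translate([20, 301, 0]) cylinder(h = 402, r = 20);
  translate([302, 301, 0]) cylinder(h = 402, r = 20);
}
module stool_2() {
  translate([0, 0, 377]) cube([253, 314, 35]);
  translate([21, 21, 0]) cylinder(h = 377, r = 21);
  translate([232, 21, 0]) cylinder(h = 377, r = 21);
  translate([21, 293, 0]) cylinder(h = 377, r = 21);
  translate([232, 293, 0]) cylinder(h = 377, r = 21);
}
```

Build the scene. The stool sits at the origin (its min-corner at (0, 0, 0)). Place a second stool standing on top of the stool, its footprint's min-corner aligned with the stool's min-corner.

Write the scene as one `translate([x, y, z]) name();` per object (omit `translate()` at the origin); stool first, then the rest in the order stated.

stool();
translate([0, 0, 424]) stool_2();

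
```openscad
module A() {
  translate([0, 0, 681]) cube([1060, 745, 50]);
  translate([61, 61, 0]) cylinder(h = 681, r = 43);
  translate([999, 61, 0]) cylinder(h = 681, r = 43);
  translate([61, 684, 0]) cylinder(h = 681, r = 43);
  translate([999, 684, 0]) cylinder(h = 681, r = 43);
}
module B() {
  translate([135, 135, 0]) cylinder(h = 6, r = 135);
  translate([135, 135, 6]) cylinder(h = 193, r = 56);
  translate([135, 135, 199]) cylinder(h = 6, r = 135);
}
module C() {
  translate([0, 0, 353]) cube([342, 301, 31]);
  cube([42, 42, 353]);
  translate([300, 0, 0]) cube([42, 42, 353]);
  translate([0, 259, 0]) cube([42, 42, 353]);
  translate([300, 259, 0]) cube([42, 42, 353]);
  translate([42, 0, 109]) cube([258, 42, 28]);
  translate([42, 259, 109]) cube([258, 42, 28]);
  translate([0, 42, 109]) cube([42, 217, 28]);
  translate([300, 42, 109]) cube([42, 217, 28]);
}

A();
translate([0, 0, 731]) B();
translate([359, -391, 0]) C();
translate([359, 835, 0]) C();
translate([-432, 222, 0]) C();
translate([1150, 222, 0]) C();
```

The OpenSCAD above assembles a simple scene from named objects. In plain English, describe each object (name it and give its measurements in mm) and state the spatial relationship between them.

A is a table: top 1060 mm (x) × 745 mm (y), 50 mm thick, upper face at z = 731 mm, on four round legs of 86 mm diameter, each leg's bounding box inset 18 mm from the nearest pair of top edges, running from z = 0 to the bottom of the top.

B is a spool: two coaxial disc flanges of radius 135 mm and thickness 6 mm, joined by a core cylinder of radius 56 mm and height 193 mm. The lower flange rests on z = 0 and the three cylinders share a vertical axis.

C is a four-legged stool. The seat is 342×301 mm, 31 mm thick, top at z = 384 mm. It stands on four square legs, each 42×42 mm in cross-section, from z = 0 to the seat underside, each flush with a corner of the seat. Four stretchers, 42 mm wide and 28 mm tall, connect adjacent legs with their undersides at z = 109 mm, each running between the inner faces of the legs it joins and aligned with the legs' outer faces on the other axis.

The spool is on top of the table. Four stools sit around the table at the −y, +y, −x, +x sides.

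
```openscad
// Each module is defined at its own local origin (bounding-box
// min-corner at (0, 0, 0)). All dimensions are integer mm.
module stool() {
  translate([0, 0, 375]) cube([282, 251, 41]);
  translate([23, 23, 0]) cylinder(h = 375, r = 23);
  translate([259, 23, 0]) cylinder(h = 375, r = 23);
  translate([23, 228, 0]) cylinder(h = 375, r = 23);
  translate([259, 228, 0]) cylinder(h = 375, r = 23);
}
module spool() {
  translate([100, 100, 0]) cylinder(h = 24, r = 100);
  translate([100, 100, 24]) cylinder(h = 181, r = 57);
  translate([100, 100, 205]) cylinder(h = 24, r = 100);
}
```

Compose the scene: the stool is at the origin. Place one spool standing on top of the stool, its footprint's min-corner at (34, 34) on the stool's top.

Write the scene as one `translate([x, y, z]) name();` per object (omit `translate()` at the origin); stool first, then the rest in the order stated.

stool();
translate([34, 34, 416]) spool();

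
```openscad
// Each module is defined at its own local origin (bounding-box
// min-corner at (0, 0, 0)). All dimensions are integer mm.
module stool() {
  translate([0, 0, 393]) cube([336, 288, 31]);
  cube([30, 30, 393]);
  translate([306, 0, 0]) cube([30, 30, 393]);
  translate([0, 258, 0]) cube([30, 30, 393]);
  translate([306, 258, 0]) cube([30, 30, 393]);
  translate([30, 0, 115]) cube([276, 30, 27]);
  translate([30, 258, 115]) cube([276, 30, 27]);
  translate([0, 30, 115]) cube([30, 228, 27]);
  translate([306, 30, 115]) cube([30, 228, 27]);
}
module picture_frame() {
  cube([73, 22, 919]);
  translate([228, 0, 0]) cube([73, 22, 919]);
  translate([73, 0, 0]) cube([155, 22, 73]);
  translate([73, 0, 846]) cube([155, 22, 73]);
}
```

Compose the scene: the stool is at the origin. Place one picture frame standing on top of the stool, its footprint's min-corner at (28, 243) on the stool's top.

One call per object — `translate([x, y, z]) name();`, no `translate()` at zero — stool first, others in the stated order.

stool();
translate([28, 243, 424]) picture_frame();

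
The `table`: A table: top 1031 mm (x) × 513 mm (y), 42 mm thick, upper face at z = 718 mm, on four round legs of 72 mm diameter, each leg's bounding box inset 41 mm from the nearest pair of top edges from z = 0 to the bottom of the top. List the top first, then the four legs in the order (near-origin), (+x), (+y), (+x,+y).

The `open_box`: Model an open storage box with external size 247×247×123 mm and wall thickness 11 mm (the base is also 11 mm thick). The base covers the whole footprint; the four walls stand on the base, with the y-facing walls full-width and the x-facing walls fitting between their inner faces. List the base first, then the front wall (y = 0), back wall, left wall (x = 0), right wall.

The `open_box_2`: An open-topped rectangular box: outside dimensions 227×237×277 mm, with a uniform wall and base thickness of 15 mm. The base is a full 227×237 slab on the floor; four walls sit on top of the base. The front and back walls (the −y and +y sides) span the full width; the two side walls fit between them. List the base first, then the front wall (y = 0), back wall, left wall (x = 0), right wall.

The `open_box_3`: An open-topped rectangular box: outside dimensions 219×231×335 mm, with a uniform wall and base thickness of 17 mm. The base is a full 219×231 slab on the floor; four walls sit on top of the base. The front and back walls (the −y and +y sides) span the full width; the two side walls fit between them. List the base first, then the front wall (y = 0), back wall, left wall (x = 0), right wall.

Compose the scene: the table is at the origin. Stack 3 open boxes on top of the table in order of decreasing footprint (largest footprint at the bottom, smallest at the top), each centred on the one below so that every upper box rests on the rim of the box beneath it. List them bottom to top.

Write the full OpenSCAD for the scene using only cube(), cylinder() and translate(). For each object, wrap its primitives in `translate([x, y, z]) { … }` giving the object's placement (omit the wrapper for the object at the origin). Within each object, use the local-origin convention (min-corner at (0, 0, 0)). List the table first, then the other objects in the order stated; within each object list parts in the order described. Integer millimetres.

translate([0, 0, 676]) cube([1031, 513, 42]);
translate([77, 77, 0]) cylinder(h = 676, r = 36);
translate([954, 77, 0]) cylinder(h = 676, r = 36);
translate([77, 436, 0]) cylinder(h = 676, r = 36);
translate([954, 436, 0]) cylinder(h = 676, r = 36);
translate([392, 133, 718]) {
  cube([247, 247, 11]);
  translate([0, 0, 11]) cube([247, 11, 112]);
  translate([0, 236, 11]) cube([247, 11, 112]);
  translate([0, 11, 11]) cube([11, 225, 112]);
  translate([236, 11, 11]) cube([11, 225, 112]);
}
translate([402, 138, 841]) {
  cube([227, 237, 15]);
  translate([0, 0, 15]) cube([227, 15, 262]);
  translate([0, 222, 15]) cube([227, 15, 262]);
  translate([0, 15, 15]) cube([15, 207, 262]);
  translate([212, 15, 15]) cube([15, 207, 262]);
}
translate([406, 141, 1118]) {
  cube([219, 231, 17]);
  translate([0, 0, 17]) cube([219, 17, 318]);
  translate([0, 214, 17]) cube([219, 17, 318]);
  translate([0, 17, 17]) cube([17, 197, 318]);
  translate([202, 17, 17]) cube([17, 197, 318]);
}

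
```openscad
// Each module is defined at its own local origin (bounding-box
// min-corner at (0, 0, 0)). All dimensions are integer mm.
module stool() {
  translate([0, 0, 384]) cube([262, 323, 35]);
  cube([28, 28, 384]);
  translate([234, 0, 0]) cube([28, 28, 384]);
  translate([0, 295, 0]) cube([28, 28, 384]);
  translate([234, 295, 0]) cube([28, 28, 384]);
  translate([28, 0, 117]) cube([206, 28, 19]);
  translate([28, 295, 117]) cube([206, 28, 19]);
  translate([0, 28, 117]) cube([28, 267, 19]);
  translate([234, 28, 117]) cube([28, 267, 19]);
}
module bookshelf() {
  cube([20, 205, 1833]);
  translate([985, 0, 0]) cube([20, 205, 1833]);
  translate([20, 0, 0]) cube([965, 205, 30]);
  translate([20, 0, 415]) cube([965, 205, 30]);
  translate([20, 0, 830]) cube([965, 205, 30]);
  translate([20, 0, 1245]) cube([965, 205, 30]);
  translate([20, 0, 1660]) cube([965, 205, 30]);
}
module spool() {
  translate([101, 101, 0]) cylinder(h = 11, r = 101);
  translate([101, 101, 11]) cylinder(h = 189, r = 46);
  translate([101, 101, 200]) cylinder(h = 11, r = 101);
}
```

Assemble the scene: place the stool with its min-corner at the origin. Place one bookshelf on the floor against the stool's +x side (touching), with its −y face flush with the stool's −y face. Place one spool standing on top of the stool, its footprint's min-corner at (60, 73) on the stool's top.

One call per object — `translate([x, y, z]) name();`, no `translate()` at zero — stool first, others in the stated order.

stool();
translate([262, 0, 0]) bookshelf();
translate([60, 73, 419]) spool();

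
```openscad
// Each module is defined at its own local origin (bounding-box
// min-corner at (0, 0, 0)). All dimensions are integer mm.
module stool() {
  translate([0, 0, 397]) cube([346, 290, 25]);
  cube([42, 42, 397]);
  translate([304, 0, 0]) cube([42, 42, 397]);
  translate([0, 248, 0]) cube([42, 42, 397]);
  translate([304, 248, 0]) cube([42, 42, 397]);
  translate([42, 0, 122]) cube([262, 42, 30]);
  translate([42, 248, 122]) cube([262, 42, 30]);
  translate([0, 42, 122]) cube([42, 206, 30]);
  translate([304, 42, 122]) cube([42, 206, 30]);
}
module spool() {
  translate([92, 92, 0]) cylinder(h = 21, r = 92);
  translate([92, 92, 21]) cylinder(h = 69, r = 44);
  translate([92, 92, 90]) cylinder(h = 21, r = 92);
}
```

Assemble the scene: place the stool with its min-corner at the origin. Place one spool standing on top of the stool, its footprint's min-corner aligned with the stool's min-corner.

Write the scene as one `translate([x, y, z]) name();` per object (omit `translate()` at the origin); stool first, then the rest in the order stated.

stool();
translate([0, 0, 422]) spool();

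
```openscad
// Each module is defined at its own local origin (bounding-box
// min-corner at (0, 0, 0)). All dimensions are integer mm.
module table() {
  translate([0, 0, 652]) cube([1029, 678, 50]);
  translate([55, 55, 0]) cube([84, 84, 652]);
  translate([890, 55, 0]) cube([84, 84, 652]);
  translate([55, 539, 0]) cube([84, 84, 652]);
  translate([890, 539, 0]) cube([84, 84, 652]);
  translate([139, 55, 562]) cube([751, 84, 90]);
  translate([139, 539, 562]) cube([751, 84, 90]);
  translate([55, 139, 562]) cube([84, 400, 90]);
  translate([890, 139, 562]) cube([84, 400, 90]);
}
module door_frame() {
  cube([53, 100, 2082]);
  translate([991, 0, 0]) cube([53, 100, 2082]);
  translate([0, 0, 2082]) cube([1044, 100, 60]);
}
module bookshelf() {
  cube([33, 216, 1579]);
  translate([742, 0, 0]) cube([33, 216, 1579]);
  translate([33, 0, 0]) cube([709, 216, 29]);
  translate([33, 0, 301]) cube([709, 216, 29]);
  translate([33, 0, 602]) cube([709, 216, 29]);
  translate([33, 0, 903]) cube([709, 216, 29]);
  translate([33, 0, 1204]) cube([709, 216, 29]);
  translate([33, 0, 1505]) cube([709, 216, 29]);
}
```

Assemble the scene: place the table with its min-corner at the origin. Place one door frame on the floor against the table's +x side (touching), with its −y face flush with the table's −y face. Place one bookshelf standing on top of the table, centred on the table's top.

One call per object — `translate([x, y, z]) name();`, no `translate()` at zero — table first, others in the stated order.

table();
translate([1029, 0, 0]) door_frame();
translate([127, 231, 702]) bookshelf();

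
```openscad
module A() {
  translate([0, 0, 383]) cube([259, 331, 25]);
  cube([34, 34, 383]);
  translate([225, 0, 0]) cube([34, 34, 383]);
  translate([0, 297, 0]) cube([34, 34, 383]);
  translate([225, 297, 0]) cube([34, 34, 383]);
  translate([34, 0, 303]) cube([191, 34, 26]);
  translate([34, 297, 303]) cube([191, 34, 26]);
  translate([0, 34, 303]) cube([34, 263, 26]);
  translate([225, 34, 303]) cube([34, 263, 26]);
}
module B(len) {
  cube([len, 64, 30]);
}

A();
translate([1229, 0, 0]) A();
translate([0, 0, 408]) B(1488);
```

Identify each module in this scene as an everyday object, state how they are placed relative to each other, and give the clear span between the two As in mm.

A is a stool. B is a beam. A beam spans the tops of two stools. The clear span between the two stools is 970 mm.

Second stool starts at x = 1229; first ends at x = 259; clear span = 1229 − 259 = 970 mm.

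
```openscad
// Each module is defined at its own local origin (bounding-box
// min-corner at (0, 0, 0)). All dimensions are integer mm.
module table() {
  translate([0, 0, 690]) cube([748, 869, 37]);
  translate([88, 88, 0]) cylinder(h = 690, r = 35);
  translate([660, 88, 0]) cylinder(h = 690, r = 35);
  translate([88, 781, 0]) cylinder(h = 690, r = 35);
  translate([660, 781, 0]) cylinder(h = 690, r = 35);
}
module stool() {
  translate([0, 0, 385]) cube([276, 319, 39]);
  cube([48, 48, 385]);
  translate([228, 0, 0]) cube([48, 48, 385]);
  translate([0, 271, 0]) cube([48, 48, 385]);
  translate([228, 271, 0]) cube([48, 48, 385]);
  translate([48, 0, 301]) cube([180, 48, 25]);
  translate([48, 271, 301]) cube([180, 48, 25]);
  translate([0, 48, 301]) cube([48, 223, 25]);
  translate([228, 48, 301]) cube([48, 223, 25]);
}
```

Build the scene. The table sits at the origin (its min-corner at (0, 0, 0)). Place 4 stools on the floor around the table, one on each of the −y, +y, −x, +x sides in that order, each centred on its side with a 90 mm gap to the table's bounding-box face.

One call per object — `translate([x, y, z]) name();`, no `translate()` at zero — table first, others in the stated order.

table();
translate([236, -409, 0]) stool();
translate([236, 959, 0]) stool();
translate([-366, 275, 0]) stool();
translate([838, 275, 0]) stool();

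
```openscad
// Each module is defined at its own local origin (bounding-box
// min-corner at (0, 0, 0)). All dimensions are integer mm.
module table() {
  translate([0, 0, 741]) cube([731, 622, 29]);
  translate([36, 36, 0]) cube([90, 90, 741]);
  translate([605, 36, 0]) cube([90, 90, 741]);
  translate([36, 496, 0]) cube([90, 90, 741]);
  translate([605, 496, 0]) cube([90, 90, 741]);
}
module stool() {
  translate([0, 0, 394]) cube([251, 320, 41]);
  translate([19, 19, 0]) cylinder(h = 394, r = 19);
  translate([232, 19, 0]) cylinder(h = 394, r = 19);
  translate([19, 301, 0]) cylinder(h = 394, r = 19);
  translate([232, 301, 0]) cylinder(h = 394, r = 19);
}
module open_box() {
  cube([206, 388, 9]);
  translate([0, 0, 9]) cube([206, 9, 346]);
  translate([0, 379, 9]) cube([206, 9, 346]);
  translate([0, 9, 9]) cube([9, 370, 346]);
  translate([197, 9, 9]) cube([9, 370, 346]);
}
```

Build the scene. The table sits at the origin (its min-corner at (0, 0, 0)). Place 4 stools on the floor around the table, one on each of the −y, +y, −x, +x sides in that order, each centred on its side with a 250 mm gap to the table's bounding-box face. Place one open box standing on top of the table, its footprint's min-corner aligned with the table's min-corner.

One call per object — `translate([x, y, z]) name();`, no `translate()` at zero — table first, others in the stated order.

table();
translate([240, -570, 0]) stool();
translate([240, 872, 0]) stool();
translate([-501, 151, 0]) stool();
translate([981, 151, 0]) stool();
translate([0, 0, 770]) open_box();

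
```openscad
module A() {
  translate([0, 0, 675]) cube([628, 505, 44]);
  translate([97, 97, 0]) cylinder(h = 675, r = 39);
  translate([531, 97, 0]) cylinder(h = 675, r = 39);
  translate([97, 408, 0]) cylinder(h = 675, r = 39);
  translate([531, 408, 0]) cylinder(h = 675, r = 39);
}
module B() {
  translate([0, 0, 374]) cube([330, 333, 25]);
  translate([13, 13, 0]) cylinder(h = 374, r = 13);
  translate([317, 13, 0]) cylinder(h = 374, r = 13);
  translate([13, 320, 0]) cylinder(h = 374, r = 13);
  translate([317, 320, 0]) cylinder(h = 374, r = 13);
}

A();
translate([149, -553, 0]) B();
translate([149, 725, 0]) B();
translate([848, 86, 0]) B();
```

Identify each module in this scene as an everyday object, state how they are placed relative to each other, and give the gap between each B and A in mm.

A is a table. B is a stool. Three stools sit around the table at the −y, +y, +x sides. The gap between each stool and the table is 220 mm.

Each stool's nearest face is 220 mm from the table's bounding box.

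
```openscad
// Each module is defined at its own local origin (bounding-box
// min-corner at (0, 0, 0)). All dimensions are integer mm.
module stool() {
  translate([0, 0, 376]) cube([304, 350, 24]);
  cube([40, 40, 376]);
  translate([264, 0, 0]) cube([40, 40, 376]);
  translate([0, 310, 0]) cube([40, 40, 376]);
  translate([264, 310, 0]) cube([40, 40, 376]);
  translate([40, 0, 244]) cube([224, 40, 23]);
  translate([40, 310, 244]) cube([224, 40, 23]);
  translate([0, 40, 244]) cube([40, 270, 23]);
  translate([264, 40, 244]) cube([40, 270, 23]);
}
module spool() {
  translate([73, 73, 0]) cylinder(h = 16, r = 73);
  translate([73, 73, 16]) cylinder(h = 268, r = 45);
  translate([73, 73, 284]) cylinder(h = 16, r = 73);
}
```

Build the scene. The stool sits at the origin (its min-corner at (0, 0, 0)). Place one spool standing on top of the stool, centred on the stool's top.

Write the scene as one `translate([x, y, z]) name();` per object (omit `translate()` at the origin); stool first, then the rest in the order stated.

stool();
translate([79, 102, 400]) spool();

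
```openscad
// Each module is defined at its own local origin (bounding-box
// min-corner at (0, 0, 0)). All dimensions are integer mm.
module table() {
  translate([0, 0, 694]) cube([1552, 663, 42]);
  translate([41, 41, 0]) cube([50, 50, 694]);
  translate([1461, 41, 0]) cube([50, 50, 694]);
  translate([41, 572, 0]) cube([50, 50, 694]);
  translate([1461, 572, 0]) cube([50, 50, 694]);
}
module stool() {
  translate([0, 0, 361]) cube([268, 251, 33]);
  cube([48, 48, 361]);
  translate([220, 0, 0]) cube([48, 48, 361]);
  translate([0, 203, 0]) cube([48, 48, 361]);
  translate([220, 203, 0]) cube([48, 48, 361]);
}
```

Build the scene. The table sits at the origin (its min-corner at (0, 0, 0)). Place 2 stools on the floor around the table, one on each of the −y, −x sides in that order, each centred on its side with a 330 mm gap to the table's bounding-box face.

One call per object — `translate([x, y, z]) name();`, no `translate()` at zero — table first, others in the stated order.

table();
translate([642, -581, 0]) stool();
translate([-598, 206, 0]) stool();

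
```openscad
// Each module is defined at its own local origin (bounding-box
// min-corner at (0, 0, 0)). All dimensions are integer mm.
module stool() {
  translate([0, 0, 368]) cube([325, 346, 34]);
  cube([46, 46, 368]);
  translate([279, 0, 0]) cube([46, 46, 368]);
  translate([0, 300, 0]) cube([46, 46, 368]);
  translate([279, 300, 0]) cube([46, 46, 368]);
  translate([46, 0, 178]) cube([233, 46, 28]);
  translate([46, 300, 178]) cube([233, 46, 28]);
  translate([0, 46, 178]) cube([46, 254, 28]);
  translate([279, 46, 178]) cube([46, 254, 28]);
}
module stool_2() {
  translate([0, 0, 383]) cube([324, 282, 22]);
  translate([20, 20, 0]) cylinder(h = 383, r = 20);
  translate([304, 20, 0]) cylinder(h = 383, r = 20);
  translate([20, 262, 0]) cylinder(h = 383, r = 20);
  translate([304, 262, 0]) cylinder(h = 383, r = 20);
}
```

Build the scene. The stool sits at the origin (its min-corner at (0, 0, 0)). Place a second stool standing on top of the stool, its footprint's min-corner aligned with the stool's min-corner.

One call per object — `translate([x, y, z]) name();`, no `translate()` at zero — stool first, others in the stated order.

stool();
translate([0, 0, 402]) stool_2();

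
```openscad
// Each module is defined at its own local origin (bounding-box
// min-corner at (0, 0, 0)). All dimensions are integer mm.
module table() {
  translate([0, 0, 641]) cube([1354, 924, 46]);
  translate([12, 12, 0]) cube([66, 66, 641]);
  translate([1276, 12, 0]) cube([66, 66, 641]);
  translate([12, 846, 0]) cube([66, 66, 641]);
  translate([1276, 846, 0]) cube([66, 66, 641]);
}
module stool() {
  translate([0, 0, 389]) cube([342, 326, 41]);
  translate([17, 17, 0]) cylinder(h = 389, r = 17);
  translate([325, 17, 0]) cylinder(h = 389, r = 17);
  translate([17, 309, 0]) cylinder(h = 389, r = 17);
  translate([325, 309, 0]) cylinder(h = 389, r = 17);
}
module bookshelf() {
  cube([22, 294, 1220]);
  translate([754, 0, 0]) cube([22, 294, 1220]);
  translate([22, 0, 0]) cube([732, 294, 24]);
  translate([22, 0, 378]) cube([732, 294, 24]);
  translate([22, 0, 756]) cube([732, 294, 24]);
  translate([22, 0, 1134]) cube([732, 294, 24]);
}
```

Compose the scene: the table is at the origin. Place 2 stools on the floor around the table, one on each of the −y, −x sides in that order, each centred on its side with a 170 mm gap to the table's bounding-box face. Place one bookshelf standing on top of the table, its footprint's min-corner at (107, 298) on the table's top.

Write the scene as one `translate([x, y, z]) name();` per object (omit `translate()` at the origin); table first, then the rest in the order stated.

table();
translate([506, -496, 0]) stool();
translate([-512, 299, 0]) stool();
translate([107, 298, 687]) bookshelf();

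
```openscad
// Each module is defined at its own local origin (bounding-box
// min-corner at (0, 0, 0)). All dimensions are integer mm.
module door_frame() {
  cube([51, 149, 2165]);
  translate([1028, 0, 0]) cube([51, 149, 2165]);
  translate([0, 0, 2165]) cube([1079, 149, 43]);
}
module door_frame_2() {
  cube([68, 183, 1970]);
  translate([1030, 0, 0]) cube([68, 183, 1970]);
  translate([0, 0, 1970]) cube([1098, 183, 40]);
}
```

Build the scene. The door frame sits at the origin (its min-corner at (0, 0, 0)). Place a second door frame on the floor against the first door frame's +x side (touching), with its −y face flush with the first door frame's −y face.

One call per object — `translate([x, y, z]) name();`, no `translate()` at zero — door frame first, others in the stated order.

door_frame();
translate([1079, 0, 0]) door_frame_2();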